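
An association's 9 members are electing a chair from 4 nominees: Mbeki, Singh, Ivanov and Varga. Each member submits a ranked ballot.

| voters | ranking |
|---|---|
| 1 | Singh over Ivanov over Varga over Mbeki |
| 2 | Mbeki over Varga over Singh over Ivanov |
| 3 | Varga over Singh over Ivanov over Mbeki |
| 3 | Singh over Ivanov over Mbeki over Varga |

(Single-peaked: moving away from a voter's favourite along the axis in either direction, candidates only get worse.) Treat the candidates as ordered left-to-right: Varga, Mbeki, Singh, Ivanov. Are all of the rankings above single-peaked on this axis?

no

Axis positions: Varga=1, Mbeki=2, Singh=3, Ivanov=4.
Ballot type 1: ranking walks positions 3-4-1-2; Varga is ranked above Mbeki even though Mbeki lies between Varga and the peak Singh on the axis — preferences dip and rise again. Not single-peaked.
Ballot type 2 (peak Mbeki at position 2): ranking walks positions 2-1-3-4, expanding outward from the peak — single-peaked.
Ballot type 3: ranking walks positions 1-3-4-2; Singh is ranked above Mbeki even though Mbeki lies between Singh and the peak Varga on the axis — preferences dip and rise again. Not single-peaked.
Ballot type 4 (peak Singh at position 3): ranking walks positions 3-4-2-1, expanding outward from the peak — single-peaked.
Ballot type 1 violates single-peakedness, so the profile is not single-peaked on this axis.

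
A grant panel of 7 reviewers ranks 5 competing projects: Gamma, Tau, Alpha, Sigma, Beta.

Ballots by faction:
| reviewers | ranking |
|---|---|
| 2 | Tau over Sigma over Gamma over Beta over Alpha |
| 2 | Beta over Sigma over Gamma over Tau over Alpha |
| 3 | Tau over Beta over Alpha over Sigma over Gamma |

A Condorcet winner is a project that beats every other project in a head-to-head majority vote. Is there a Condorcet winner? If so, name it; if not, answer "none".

Head-to-head results (7 reviewers):
Gamma vs Tau: 2 for Gamma, 5 for Tau — Tau by 5–2.
Gamma vs Alpha: 4 to 3, Gamma.
Gamma vs Sigma: Gamma is ranked higher on 0 ballots, Sigma on 7. Sigma wins 7–0.
Gamma vs Beta: Gamma is ranked higher on 2 ballots, Beta on 5. Beta wins 5–2.
Tau vs Alpha: Tau is ranked higher on 2+2+3 = 7 ballots, Alpha on 0. Tau wins 7–0.
Tau vs Sigma: Tau preferred on 2+3 = 5 ballots; Tau wins 5–2.
Tau vs Beta: Tau is ranked higher on 2+3 = 5 ballots, Beta on 2. Tau wins 5–2.
Alpha vs Sigma: 3 to 4, Sigma.
Alpha vs Beta: Alpha preferred on 0 ballots; Beta wins 7–0.
Sigma vs Beta: Sigma preferred on 2 ballots; Beta wins 5–2.
Tau beats each of Gamma, Alpha, Sigma, Beta — Tau is the Condorcet winner.

Tau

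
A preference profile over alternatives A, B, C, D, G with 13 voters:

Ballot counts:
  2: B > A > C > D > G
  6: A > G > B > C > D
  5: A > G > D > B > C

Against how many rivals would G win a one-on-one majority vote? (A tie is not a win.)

G against each rival (13 voters):
G vs A: G preferred on 0 ballots; A wins 13–0.
G vs B: G preferred on 6+5 = 11 ballots; G wins 11–2.
G vs C: 6+5 = 11 for G, 2 for C — G by 11–2.
G vs D: 11 to 2, G.
G beats B, C, D; loses to A — 3 pairwise wins.

3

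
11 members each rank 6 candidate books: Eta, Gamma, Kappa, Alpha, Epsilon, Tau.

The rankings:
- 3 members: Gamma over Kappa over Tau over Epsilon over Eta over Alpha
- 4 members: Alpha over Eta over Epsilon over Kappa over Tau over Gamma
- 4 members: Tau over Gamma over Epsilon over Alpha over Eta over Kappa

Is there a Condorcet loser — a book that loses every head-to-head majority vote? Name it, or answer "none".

Pairwise majorities:
Eta vs Gamma: Eta is ranked higher on 4 ballots, Gamma on 7. Gamma wins 7–4.
Eta vs Kappa: 4+4 = 8 for Eta, 3 for Kappa — Eta by 8–3.
Eta vs Alpha: Alpha, 8–3.
Eta vs Epsilon: Eta preferred on 4 ballots; Epsilon wins 7–4.
Eta vs Tau: Eta preferred on 4 ballots; Tau wins 7–4.
Gamma vs Kappa: Gamma wins 7–4.
Gamma vs Alpha: Gamma wins 7–4.
Gamma vs Epsilon: 3+4 = 7 for Gamma, 4 for Epsilon — Gamma by 7–4.
Gamma vs Tau: Tau, 8–3.
Kappa vs Alpha: 3 to 8, Alpha.
Kappa vs Epsilon: Epsilon, 8–3.
Kappa vs Tau: Kappa preferred on 3+4 = 7 ballots; Kappa wins 7–4.
Alpha vs Epsilon: 4 for Alpha, 7 for Epsilon — Epsilon by 7–4.
Alpha vs Tau: 4 for Alpha, 7 for Tau — Tau by 7–4.
Epsilon–Tau: Tau 7–4.
Each book has at least one pairwise win (Eta beats Kappa; Gamma beats Eta; Kappa beats Tau; Alpha beats Eta; Epsilon beats Eta; Tau beats Eta) — no Condorcet loser.

none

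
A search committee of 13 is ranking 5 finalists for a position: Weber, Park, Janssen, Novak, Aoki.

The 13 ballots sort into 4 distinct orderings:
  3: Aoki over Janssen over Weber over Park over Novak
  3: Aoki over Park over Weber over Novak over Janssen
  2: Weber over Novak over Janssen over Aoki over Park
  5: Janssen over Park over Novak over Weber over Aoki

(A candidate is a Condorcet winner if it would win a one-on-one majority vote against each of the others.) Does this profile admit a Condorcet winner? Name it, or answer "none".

Check each pair by majority over 13 ballots:
Weber vs Park: Park wins 8–5.
Weber vs Janssen: Janssen, 8–5.
Weber–Novak: Weber 8–5.
Weber vs Aoki: Weber wins 7–6.
Park–Janssen: Janssen 10–3.
Park vs Novak: Park, 11–2.
Park–Aoki: Aoki 8–5.
Janssen–Novak: Janssen 8–5.
Janssen vs Aoki: Janssen, 7–6.
Novak vs Aoki: Novak wins 7–6.
Janssen wins every pairwise contest, so Janssen is the Condorcet winner.

Janssen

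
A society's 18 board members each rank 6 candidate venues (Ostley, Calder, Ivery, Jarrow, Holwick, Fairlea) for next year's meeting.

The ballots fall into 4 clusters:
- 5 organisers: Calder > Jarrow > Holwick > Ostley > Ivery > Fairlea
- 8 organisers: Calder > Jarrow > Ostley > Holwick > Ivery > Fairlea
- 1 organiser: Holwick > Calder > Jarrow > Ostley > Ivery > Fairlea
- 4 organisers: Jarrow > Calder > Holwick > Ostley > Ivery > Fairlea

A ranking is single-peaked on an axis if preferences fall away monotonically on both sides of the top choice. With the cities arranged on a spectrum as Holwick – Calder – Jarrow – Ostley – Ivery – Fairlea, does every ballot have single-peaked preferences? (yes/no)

yes

Axis positions: Holwick=1, Calder=2, Jarrow=3, Ostley=4, Ivery=5, Fairlea=6.
Cluster 1 (peak Calder at position 2): ranking walks positions 2-3-1-4-5-6, expanding outward from the peak — single-peaked.
Cluster 2 (peak Calder at position 2): ranking walks positions 2-3-4-1-5-6, expanding outward from the peak — single-peaked.
Cluster 3 (peak Holwick at position 1): ranking walks positions 1-2-3-4-5-6, expanding outward from the peak — single-peaked.
Cluster 4 (peak Jarrow at position 3): ranking walks positions 3-2-1-4-5-6, expanding outward from the peak — single-peaked.
Every ranking is single-peaked on this axis.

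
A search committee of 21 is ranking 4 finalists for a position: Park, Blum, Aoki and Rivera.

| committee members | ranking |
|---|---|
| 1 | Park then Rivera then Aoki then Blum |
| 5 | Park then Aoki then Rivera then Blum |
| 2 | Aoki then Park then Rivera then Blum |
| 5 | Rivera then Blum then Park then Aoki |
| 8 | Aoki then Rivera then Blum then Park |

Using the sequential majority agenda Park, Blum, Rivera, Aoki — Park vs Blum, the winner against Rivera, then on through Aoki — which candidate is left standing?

Aoki

Round 1: Park vs Blum — 8–13, Blum advances.
Round 2: Blum vs Rivera — 0–21, Rivera advances.
Round 3: Rivera vs Aoki — 6–15, Aoki advances.
The agenda winner is Aoki.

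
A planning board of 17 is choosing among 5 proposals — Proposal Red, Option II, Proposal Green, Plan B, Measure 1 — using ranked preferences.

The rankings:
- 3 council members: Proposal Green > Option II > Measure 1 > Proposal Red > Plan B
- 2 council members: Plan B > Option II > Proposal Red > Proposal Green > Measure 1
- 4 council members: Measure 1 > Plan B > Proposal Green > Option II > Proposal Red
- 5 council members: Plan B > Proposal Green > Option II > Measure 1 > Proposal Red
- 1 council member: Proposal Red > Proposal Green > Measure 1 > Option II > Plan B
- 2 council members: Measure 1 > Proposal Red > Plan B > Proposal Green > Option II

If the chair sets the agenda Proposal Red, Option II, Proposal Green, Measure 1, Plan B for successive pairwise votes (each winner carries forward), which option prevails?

Round 1: Proposal Red vs Option II — 3–14, Option II advances.
Round 2: Option II vs Proposal Green — 2–15, Proposal Green advances.
Round 3: Proposal Green vs Measure 1 — 11–6, Proposal Green advances.
Round 4: Proposal Green vs Plan B — 4–13, Plan B advances.
Plan B survives the agenda.

Plan B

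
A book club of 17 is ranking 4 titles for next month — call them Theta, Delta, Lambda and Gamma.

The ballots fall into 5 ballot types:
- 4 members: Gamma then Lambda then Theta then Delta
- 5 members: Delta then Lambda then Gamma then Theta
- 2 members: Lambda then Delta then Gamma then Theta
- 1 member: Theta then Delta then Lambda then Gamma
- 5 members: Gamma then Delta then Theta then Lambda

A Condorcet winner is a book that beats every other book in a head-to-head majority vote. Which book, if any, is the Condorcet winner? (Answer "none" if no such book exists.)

Gamma

Pairwise majorities:
Theta–Delta: Delta 12–5.
Theta vs Lambda: Theta is ranked higher on 1+5 = 6 ballots, Lambda on 11. Lambda wins 11–6.
Theta vs Gamma: Gamma wins 16–1.
Delta vs Lambda: 11 to 6, Delta.
Delta vs Gamma: Gamma wins 9–8.
Lambda vs Gamma: Lambda is ranked higher on 5+2+1 = 8 ballots, Gamma on 9. Gamma wins 9–8.
Gamma beats each of Theta, Delta, Lambda — Gamma is the Condorcet winner.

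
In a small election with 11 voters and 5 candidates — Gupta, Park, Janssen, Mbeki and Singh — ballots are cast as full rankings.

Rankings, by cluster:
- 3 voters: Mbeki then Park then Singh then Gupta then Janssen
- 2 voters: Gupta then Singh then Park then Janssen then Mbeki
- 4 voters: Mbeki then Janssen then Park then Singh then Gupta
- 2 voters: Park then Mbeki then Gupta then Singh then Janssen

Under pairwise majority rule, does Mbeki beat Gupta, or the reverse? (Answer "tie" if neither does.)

Ballots ranking Mbeki above Gupta: 3 + 4 + 2 = 9.
Ballots ranking Gupta above Mbeki: 11 − 9 = 2.
Mbeki wins the head-to-head 9–2.

Mbeki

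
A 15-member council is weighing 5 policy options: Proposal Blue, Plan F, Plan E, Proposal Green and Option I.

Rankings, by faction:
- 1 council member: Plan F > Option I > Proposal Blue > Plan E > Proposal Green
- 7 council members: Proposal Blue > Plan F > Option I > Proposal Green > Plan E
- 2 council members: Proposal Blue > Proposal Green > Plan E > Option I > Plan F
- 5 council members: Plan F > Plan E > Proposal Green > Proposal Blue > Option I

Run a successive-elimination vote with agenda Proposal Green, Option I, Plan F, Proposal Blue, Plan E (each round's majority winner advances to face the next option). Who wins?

Round 1: Proposal Green vs Option I — 7–8, Option I advances.
Round 2: Option I vs Plan F — 2–13, Plan F advances.
Round 3: Plan F vs Proposal Blue — 6–9, Proposal Blue advances.
Round 4: Proposal Blue vs Plan E — 10–5, Proposal Blue advances.
Proposal Blue survives the agenda.

Proposal Blue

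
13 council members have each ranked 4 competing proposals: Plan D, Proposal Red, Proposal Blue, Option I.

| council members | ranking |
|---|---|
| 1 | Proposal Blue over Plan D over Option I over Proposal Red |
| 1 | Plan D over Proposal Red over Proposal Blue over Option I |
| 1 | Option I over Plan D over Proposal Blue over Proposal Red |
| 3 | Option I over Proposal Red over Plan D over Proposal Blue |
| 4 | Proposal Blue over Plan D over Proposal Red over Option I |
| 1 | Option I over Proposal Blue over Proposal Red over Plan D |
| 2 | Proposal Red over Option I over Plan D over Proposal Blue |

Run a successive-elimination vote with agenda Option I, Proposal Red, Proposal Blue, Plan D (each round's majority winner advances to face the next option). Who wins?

Round 1: Option I vs Proposal Red — 6–7, Proposal Red advances.
Round 2: Proposal Red vs Proposal Blue — 6–7, Proposal Blue advances.
Round 3: Proposal Blue vs Plan D — 6–7, Plan D advances.
Plan D survives the agenda.

Plan D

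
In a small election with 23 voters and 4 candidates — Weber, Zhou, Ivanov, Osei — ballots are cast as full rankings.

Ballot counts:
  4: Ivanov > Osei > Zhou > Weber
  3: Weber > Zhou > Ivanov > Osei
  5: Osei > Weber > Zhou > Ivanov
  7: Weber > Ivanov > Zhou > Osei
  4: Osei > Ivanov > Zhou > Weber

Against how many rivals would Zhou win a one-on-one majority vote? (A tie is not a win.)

0

Zhou against each rival (23 voters):
Zhou–Weber: Weber 15–8.
Zhou vs Ivanov: Ivanov wins 15–8.
Zhou vs Osei: Zhou preferred on 3+7 = 10 ballots; Osei wins 13–10.
Zhou beats no one; loses to Weber, Ivanov, Osei — 0 pairwise wins.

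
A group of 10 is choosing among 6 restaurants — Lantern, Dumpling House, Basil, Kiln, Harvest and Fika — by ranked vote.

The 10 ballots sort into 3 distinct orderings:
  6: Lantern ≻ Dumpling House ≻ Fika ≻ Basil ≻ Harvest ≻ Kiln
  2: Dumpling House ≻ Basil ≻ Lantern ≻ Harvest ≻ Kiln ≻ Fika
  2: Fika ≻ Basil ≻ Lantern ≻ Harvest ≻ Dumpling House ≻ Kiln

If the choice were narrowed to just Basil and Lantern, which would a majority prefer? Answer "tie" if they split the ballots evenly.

Lantern

Ballots ranking Basil above Lantern: 2 + 2 = 4.
Ballots ranking Lantern above Basil: 10 − 4 = 6.
Lantern wins the head-to-head 6–4.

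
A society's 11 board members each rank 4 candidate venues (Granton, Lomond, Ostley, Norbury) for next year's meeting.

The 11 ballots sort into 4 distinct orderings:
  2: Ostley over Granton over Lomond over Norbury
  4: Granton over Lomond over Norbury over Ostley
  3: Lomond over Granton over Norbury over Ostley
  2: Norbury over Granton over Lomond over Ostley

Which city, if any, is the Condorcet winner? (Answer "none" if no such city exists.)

Pairwise majorities:
Granton vs Lomond: Granton, 8–3.
Granton–Ostley: Granton 9–2.
Granton vs Norbury: Granton, 9–2.
Lomond vs Ostley: Lomond wins 9–2.
Lomond–Norbury: Lomond 9–2.
Ostley vs Norbury: Norbury wins 9–2.
Granton beats each of Lomond, Ostley, Norbury — Granton is the Condorcet winner.

Granton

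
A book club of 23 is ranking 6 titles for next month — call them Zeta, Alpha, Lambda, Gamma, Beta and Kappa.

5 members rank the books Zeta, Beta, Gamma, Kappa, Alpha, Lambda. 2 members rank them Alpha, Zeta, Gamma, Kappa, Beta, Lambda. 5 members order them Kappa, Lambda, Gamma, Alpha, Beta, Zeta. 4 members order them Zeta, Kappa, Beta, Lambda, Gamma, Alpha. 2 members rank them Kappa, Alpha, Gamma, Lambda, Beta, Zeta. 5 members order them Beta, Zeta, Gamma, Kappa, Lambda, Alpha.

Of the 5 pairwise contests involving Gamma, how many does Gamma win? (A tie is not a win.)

3

Gamma against each rival (23 members):
Gamma vs Zeta: Gamma is ranked higher on 5+2 = 7 ballots, Zeta on 16. Zeta wins 16–7.
Gamma vs Alpha: Gamma preferred on 5+5+4+5 = 19 ballots; Gamma wins 19–4.
Gamma vs Lambda: Gamma, 14–9.
Gamma vs Beta: 9 to 14, Beta.
Gamma vs Kappa: Gamma, 12–11.
Gamma beats Alpha, Lambda, Kappa; loses to Zeta, Beta — 3 pairwise wins.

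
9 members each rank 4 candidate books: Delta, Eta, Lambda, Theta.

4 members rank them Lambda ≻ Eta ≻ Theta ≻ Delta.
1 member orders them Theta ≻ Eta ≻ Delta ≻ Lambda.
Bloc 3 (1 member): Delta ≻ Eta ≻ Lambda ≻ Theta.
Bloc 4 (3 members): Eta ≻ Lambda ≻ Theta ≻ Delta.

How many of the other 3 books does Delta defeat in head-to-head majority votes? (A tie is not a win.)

Delta against each rival (9 members):
Delta vs Eta: 1 to 8, Eta.
Delta vs Lambda: Lambda, 7–2.
Delta vs Theta: Delta is ranked higher on 1 ballot, Theta on 8. Theta wins 8–1.
Delta beats no one; loses to Eta, Lambda, Theta — 0 pairwise wins.

0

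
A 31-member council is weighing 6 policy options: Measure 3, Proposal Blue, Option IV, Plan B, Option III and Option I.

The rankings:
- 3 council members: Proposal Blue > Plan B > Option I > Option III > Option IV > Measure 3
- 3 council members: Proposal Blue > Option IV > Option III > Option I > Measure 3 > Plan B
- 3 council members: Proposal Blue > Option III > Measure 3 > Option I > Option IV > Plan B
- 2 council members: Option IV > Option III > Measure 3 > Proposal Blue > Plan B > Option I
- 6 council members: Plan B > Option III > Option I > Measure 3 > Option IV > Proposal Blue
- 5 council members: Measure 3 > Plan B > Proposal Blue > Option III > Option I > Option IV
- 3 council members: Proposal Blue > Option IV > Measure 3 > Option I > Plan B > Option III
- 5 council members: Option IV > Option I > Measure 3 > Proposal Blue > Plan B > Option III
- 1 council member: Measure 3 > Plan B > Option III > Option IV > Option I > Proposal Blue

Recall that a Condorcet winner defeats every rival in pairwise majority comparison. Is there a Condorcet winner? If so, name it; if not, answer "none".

none

Pairwise majorities:
Measure 3 vs Proposal Blue: Measure 3 preferred on 2+6+5+5+1 = 19 ballots; Measure 3 wins 19–12.
Measure 3 vs Option IV: 3+6+5+1 = 15 for Measure 3, 16 for Option IV — Option IV by 16–15.
Measure 3 vs Plan B: Measure 3 wins 22–9.
Measure 3 vs Option III: Measure 3 is ranked higher on 5+3+5+1 = 14 ballots, Option III on 17. Option III wins 17–14.
Measure 3 vs Option I: Measure 3 preferred on 3+2+5+3+1 = 14 ballots; Option I wins 17–14.
Proposal Blue vs Option IV: 3+3+3+5+3 = 17 for Proposal Blue, 14 for Option IV — Proposal Blue by 17–14.
Proposal Blue vs Plan B: 19 to 12, Proposal Blue.
Proposal Blue vs Option III: 3+3+3+5+3+5 = 22 for Proposal Blue, 9 for Option III — Proposal Blue by 22–9.
Proposal Blue vs Option I: Proposal Blue wins 19–12.
Option IV–Plan B: Option IV 16–15.
Option IV–Option III: Option III 18–13.
Option IV vs Option I: Option I wins 17–14.
Plan B vs Option III: Plan B wins 23–8.
Plan B vs Option I: 3+2+6+5+1 = 17 for Plan B, 14 for Option I — Plan B by 17–14.
Option III–Option I: Option III 20–11.
No option is unbeaten: Measure 3 loses to Option IV; Proposal Blue loses to Measure 3; Option IV loses to Proposal Blue; Plan B loses to Measure 3; Option III loses to Proposal Blue; Option I loses to Proposal Blue. In particular Measure 3 → Proposal Blue → Option IV → Measure 3 is a majority cycle — no Condorcet winner exists.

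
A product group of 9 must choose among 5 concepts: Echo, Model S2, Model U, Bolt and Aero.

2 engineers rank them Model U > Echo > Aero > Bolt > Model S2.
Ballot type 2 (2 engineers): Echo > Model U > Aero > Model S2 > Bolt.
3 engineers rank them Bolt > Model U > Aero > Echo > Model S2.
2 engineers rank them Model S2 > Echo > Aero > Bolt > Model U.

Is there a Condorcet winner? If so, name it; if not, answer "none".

Pairwise majorities:
Echo vs Model S2: 7 to 2, Echo.
Echo vs Model U: 4 to 5, Model U.
Echo vs Bolt: Echo is ranked higher on 2+2+2 = 6 ballots, Bolt on 3. Echo wins 6–3.
Echo vs Aero: Echo, 6–3.
Model S2 vs Model U: Model U, 7–2.
Model S2 vs Bolt: Bolt, 5–4.
Model S2 vs Aero: 2 for Model S2, 7 for Aero — Aero by 7–2.
Model U vs Bolt: Bolt, 5–4.
Model U vs Aero: Model U wins 7–2.
Bolt vs Aero: 3 for Bolt, 6 for Aero — Aero by 6–3.
Each design drops at least one matchup (Echo loses to Model U; Model S2 loses to Echo; Model U loses to Bolt; Bolt loses to Echo; Aero loses to Echo); the cycle Echo → Bolt → Model U → Echo rules out a Condorcet winner.

none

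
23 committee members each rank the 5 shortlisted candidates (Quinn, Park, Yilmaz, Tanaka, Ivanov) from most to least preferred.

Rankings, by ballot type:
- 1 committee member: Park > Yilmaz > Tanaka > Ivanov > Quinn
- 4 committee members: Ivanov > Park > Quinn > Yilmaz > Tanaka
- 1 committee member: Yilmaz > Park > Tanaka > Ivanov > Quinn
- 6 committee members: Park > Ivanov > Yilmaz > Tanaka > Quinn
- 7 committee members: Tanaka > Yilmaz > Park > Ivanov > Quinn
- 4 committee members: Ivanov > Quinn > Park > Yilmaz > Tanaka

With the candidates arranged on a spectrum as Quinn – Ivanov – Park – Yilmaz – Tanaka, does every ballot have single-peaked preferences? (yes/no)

yes

Axis positions: Quinn=1, Ivanov=2, Park=3, Yilmaz=4, Tanaka=5.
Ballot type 1 (peak Park at position 3): ranking walks positions 3-4-5-2-1, expanding outward from the peak — single-peaked.
Ballot type 2 (peak Ivanov at position 2): ranking walks positions 2-3-1-4-5, expanding outward from the peak — single-peaked.
Ballot type 3 (peak Yilmaz at position 4): ranking walks positions 4-3-5-2-1, expanding outward from the peak — single-peaked.
Ballot type 4 (peak Park at position 3): ranking walks positions 3-2-4-5-1, expanding outward from the peak — single-peaked.
Ballot type 5 (peak Tanaka at position 5): ranking walks positions 5-4-3-2-1, expanding outward from the peak — single-peaked.
Ballot type 6 (peak Ivanov at position 2): ranking walks positions 2-1-3-4-5, expanding outward from the peak — single-peaked.
Every ranking is single-peaked on this axis.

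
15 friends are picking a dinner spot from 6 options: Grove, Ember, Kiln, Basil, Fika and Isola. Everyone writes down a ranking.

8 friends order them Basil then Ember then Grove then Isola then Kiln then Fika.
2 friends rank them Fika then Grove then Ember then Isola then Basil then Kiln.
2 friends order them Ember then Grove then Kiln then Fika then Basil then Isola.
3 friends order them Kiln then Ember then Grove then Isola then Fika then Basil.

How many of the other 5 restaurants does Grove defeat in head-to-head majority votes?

Grove against each rival (15 friends):
Grove vs Ember: Ember wins 13–2.
Grove vs Kiln: Grove, 12–3.
Grove vs Basil: 7 to 8, Basil.
Grove vs Fika: 8+2+3 = 13 for Grove, 2 for Fika — Grove by 13–2.
Grove–Isola: Grove 15–0.
Grove beats Kiln, Fika, Isola; loses to Ember, Basil — 3 pairwise wins.

3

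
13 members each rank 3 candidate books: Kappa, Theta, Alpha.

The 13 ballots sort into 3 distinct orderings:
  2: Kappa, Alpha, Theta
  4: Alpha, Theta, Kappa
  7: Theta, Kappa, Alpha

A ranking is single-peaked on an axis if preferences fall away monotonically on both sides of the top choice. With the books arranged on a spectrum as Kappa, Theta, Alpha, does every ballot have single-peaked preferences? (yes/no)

Axis positions: Kappa=1, Theta=2, Alpha=3.
Bloc 1: ranking walks positions 1-3-2; Alpha is ranked above Theta even though Theta lies between Alpha and the peak Kappa on the axis — preferences dip and rise again. Not single-peaked.
Bloc 2 (peak Alpha at position 3): ranking walks positions 3-2-1, expanding outward from the peak — single-peaked.
Bloc 3 (peak Theta at position 2): ranking walks positions 2-1-3, expanding outward from the peak — single-peaked.
Bloc 1 violates single-peakedness, so the profile is not single-peaked on this axis.

no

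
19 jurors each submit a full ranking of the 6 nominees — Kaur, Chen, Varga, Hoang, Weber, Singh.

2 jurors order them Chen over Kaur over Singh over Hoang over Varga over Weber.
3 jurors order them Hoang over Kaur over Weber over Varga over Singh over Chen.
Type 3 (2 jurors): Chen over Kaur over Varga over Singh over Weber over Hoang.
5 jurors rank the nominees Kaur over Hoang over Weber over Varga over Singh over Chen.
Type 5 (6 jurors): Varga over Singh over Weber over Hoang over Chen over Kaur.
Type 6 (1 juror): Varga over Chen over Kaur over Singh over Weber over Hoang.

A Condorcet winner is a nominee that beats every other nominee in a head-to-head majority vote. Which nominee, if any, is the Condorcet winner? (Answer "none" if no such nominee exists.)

none

Check each pair by majority over 19 ballots:
Kaur vs Chen: Chen wins 11–8.
Kaur vs Varga: Kaur, 12–7.
Kaur vs Hoang: Kaur, 10–9.
Kaur vs Weber: Kaur wins 13–6.
Kaur vs Singh: Kaur wins 13–6.
Chen vs Varga: Varga, 15–4.
Chen vs Hoang: Hoang, 14–5.
Chen vs Weber: Weber wins 14–5.
Chen vs Singh: Singh, 14–5.
Varga vs Hoang: Hoang wins 10–9.
Varga vs Weber: Varga, 11–8.
Varga vs Singh: Varga wins 17–2.
Hoang vs Weber: Hoang wins 10–9.
Hoang vs Singh: Singh, 11–8.
Weber vs Singh: Singh wins 11–8.
Each nominee drops at least one matchup (Kaur loses to Chen; Chen loses to Varga; Varga loses to Kaur; Hoang loses to Kaur; Weber loses to Kaur; Singh loses to Kaur); the cycle Kaur beats Varga beats Chen beats Kaur rules out a Condorcet winner.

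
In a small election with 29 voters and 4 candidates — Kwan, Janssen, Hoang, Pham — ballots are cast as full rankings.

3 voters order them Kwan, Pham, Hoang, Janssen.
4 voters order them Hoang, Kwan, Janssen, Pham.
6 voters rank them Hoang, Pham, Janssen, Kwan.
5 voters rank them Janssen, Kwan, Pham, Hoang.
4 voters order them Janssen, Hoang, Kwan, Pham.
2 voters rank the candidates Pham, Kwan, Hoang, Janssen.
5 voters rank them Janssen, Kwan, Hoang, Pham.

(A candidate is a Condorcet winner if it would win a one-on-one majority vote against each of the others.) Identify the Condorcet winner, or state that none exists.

Pairwise majorities:
Kwan vs Janssen: Janssen wins 20–9.
Kwan vs Hoang: Kwan wins 15–14.
Kwan–Pham: Kwan 21–8.
Janssen–Hoang: Hoang 15–14.
Janssen–Pham: Janssen 18–11.
Hoang vs Pham: Hoang, 19–10.
Each candidate drops at least one matchup (Kwan loses to Janssen; Janssen loses to Hoang; Hoang loses to Kwan; Pham loses to Kwan); the cycle Kwan → Hoang → Janssen → Kwan rules out a Condorcet winner.

none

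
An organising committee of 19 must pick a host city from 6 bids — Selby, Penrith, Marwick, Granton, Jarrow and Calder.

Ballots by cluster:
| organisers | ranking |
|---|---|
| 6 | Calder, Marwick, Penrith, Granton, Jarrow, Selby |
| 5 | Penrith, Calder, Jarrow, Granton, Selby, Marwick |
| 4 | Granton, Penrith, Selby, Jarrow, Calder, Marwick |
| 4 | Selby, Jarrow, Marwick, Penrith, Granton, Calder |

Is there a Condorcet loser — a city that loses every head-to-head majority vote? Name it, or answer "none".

none

Pairwise majorities:
Selby vs Penrith: 4 for Selby, 15 for Penrith — Penrith by 15–4.
Selby vs Marwick: 5+4+4 = 13 for Selby, 6 for Marwick — Selby by 13–6.
Selby vs Granton: Selby is ranked higher on 4 ballots, Granton on 15. Granton wins 15–4.
Selby vs Jarrow: 4+4 = 8 for Selby, 11 for Jarrow — Jarrow by 11–8.
Selby–Calder: Calder 11–8.
Penrith vs Marwick: Marwick, 10–9.
Penrith vs Granton: 6+5+4 = 15 for Penrith, 4 for Granton — Penrith by 15–4.
Penrith vs Jarrow: Penrith, 15–4.
Penrith vs Calder: 13 to 6, Penrith.
Marwick vs Granton: Marwick preferred on 6+4 = 10 ballots; Marwick wins 10–9.
Marwick vs Jarrow: Marwick is ranked higher on 6 ballots, Jarrow on 13. Jarrow wins 13–6.
Marwick vs Calder: Marwick preferred on 4 ballots; Calder wins 15–4.
Granton vs Jarrow: Granton wins 10–9.
Granton–Calder: Calder 11–8.
Jarrow vs Calder: Calder, 11–8.
Each city has at least one pairwise win (Selby beats Marwick; Penrith beats Selby; Marwick beats Penrith; Granton beats Selby; Jarrow beats Selby; Calder beats Selby) — no Condorcet loser.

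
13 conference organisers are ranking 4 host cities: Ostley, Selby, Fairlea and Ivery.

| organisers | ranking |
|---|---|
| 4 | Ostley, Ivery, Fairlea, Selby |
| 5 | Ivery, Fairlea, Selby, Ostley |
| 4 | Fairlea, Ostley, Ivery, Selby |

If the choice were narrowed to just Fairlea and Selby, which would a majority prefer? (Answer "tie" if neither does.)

Ballots ranking Fairlea above Selby: 4 + 5 + 4 = 13.
Ballots ranking Selby above Fairlea: 13 − 13 = 0.
Fairlea wins the head-to-head 13–0.

Fairlea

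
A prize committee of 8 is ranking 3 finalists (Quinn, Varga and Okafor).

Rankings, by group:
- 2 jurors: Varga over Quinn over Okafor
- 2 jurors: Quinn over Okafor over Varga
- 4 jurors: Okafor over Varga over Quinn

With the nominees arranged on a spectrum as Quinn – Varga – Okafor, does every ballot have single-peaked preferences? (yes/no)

Axis positions: Quinn=1, Varga=2, Okafor=3.
Group 1 (peak Varga at position 2): ranking walks positions 2-1-3, expanding outward from the peak — single-peaked.
Group 2: ranking walks positions 1-3-2; Okafor is ranked above Varga even though Varga lies between Okafor and the peak Quinn on the axis — preferences dip and rise again. Not single-peaked.
Group 3 (peak Okafor at position 3): ranking walks positions 3-2-1, expanding outward from the peak — single-peaked.
Group 2 violates single-peakedness, so the profile is not single-peaked on this axis.

no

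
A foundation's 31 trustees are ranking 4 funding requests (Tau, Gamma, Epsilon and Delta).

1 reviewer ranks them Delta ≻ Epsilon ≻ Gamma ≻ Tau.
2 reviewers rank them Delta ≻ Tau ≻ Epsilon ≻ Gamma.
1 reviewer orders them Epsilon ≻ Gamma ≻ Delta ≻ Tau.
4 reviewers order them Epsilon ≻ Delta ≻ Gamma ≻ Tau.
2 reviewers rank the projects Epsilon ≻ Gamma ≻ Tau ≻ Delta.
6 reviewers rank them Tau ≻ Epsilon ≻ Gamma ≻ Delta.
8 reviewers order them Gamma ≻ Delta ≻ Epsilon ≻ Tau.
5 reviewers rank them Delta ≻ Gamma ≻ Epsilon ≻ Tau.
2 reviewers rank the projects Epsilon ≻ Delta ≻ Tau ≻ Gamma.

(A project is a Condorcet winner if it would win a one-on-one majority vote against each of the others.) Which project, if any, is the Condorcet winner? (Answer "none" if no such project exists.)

Pairwise majorities:
Tau vs Gamma: Tau is ranked higher on 2+6+2 = 10 ballots, Gamma on 21. Gamma wins 21–10.
Tau vs Epsilon: Tau is ranked higher on 2+6 = 8 ballots, Epsilon on 23. Epsilon wins 23–8.
Tau vs Delta: Tau preferred on 2+6 = 8 ballots; Delta wins 23–8.
Gamma vs Epsilon: 13 to 18, Epsilon.
Gamma vs Delta: Gamma preferred on 1+2+6+8 = 17 ballots; Gamma wins 17–14.
Epsilon vs Delta: 15 to 16, Delta.
Every project loses at least once (Tau loses to Gamma; Gamma loses to Epsilon; Epsilon loses to Delta; Delta loses to Gamma). The majority relation contains the cycle Gamma beats Delta beats Epsilon beats Gamma, so there is no Condorcet winner.

none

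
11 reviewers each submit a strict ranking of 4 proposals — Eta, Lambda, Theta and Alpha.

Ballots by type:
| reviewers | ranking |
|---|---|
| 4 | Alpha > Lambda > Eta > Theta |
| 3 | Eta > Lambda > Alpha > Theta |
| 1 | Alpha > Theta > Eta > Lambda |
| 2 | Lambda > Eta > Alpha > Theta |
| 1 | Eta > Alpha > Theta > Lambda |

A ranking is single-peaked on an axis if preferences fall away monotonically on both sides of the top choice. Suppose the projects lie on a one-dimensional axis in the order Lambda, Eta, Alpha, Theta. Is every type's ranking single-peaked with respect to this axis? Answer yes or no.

no

Axis positions: Lambda=1, Eta=2, Alpha=3, Theta=4.
Type 1: ranking walks positions 3-1-2-4; Lambda is ranked above Eta even though Eta lies between Lambda and the peak Alpha on the axis — preferences dip and rise again. Not single-peaked.
Type 2 (peak Eta at position 2): ranking walks positions 2-1-3-4, expanding outward from the peak — single-peaked.
Type 3 (peak Alpha at position 3): ranking walks positions 3-4-2-1, expanding outward from the peak — single-peaked.
Type 4 (peak Lambda at position 1): ranking walks positions 1-2-3-4, expanding outward from the peak — single-peaked.
Type 5 (peak Eta at position 2): ranking walks positions 2-3-4-1, expanding outward from the peak — single-peaked.
Type 1 violates single-peakedness, so the profile is not single-peaked on this axis.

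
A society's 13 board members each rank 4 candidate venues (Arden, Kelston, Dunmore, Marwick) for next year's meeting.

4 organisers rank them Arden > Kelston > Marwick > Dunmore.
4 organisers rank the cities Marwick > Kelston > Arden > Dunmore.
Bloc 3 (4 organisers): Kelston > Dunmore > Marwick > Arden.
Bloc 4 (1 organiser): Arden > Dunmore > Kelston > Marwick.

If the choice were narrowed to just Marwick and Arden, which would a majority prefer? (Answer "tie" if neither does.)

Ballots ranking Marwick above Arden: 4 + 4 = 8.
Ballots ranking Arden above Marwick: 13 − 8 = 5.
Marwick wins the head-to-head 8–5.

Marwick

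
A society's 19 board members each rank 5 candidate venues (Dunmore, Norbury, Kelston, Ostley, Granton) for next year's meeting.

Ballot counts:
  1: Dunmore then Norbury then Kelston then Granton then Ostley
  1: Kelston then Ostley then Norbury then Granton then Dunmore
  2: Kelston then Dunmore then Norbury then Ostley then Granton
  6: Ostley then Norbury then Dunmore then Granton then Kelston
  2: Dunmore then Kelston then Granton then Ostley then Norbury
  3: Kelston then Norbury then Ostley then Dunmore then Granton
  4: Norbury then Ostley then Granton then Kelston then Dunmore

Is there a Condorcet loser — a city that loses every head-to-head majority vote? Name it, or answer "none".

none

Head-to-head results (19 organisers):
Dunmore vs Norbury: Dunmore preferred on 1+2+2 = 5 ballots; Norbury wins 14–5.
Dunmore vs Kelston: 9 to 10, Kelston.
Dunmore vs Ostley: Dunmore is ranked higher on 1+2+2 = 5 ballots, Ostley on 14. Ostley wins 14–5.
Dunmore vs Granton: Dunmore is ranked higher on 1+2+6+2+3 = 14 ballots, Granton on 5. Dunmore wins 14–5.
Norbury vs Kelston: 11 to 8, Norbury.
Norbury vs Ostley: 1+2+3+4 = 10 for Norbury, 9 for Ostley — Norbury by 10–9.
Norbury vs Granton: Norbury wins 17–2.
Kelston vs Ostley: Kelston is ranked higher on 1+1+2+2+3 = 9 ballots, Ostley on 10. Ostley wins 10–9.
Kelston vs Granton: Granton wins 10–9.
Ostley vs Granton: Ostley is ranked higher on 1+2+6+3+4 = 16 ballots, Granton on 3. Ostley wins 16–3.
No city is winless: Dunmore beats Granton; Norbury beats Dunmore; Kelston beats Dunmore; Ostley beats Dunmore; Granton beats Kelston. There is no Condorcet loser.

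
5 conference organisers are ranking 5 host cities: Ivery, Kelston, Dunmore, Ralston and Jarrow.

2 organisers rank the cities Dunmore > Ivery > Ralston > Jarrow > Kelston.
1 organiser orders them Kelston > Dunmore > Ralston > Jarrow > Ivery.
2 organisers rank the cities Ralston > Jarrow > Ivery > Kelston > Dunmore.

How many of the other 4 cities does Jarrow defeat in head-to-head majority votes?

Jarrow against each rival (5 organisers):
Jarrow vs Ivery: 1+2 = 3 for Jarrow, 2 for Ivery — Jarrow by 3–2.
Jarrow vs Kelston: Jarrow, 4–1.
Jarrow vs Dunmore: 2 for Jarrow, 3 for Dunmore — Dunmore by 3–2.
Jarrow vs Ralston: Jarrow preferred on 0 ballots; Ralston wins 5–0.
Jarrow beats Ivery, Kelston; loses to Dunmore, Ralston — 2 pairwise wins.

2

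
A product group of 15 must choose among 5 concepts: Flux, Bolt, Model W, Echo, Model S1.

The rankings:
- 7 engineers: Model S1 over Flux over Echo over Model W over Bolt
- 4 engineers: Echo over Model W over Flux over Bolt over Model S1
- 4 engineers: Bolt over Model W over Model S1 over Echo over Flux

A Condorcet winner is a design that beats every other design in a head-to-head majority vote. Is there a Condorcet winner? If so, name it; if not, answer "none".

none

Pairwise majorities:
Flux vs Bolt: Flux is ranked higher on 7+4 = 11 ballots, Bolt on 4. Flux wins 11–4.
Flux vs Model W: Flux preferred on 7 ballots; Model W wins 8–7.
Flux vs Echo: Flux preferred on 7 ballots; Echo wins 8–7.
Flux vs Model S1: Flux preferred on 4 ballots; Model S1 wins 11–4.
Bolt vs Model W: Bolt preferred on 4 ballots; Model W wins 11–4.
Bolt vs Echo: 4 to 11, Echo.
Bolt vs Model S1: 8 to 7, Bolt.
Model W vs Echo: 4 for Model W, 11 for Echo — Echo by 11–4.
Model W vs Model S1: Model W is ranked higher on 4+4 = 8 ballots, Model S1 on 7. Model W wins 8–7.
Echo vs Model S1: Echo preferred on 4 ballots; Model S1 wins 11–4.
No design is unbeaten: Flux loses to Model W; Bolt loses to Flux; Model W loses to Echo; Echo loses to Model S1; Model S1 loses to Bolt. In particular Flux → Bolt → Model S1 → Flux is a majority cycle — no Condorcet winner exists.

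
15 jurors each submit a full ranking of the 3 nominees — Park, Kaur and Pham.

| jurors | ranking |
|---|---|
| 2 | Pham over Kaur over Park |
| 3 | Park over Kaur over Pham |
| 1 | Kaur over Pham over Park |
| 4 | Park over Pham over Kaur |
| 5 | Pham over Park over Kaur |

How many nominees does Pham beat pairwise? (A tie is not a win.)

Pham against each rival (15 jurors):
Pham vs Park: Pham is ranked higher on 2+1+5 = 8 ballots, Park on 7. Pham wins 8–7.
Pham vs Kaur: 11 to 4, Pham.
Pham beats Park, Kaur — 2 pairwise wins.

2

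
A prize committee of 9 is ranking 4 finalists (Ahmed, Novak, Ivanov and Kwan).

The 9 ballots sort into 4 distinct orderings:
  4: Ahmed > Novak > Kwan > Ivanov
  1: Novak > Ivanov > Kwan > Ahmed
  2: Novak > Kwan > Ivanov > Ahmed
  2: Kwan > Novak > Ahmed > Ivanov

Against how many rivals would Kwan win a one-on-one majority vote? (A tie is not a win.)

2

Kwan against each rival (9 jurors):
Kwan vs Ahmed: Kwan preferred on 1+2+2 = 5 ballots; Kwan wins 5–4.
Kwan vs Novak: Novak wins 7–2.
Kwan vs Ivanov: Kwan wins 8–1.
Kwan beats Ahmed, Ivanov; loses to Novak — 2 pairwise wins.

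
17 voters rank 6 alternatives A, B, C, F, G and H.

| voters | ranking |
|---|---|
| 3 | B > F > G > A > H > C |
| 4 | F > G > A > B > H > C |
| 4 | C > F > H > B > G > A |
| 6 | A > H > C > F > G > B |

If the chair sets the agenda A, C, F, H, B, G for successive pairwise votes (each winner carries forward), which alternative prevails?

F

Round 1: A vs C — 13–4, A advances.
Round 2: A vs F — 6–11, F advances.
Round 3: F vs H — 11–6, F advances.
Round 4: F vs B — 14–3, F advances.
Round 5: F vs G — 17–0, F advances.
The agenda winner is F.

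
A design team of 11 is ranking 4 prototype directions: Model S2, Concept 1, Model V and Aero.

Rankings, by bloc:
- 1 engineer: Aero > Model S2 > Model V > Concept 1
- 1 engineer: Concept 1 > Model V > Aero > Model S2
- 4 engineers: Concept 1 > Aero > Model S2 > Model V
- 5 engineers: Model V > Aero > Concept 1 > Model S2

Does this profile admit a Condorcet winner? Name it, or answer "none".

Model V

Pairwise majorities:
Model S2 vs Concept 1: 1 to 10, Concept 1.
Model S2 vs Model V: Model S2 is ranked higher on 1+4 = 5 ballots, Model V on 6. Model V wins 6–5.
Model S2 vs Aero: 0 to 11, Aero.
Concept 1 vs Model V: Concept 1 is ranked higher on 1+4 = 5 ballots, Model V on 6. Model V wins 6–5.
Concept 1 vs Aero: Concept 1 is ranked higher on 1+4 = 5 ballots, Aero on 6. Aero wins 6–5.
Model V vs Aero: 6 to 5, Model V.
Model V wins every pairwise contest, so Model V is the Condorcet winner.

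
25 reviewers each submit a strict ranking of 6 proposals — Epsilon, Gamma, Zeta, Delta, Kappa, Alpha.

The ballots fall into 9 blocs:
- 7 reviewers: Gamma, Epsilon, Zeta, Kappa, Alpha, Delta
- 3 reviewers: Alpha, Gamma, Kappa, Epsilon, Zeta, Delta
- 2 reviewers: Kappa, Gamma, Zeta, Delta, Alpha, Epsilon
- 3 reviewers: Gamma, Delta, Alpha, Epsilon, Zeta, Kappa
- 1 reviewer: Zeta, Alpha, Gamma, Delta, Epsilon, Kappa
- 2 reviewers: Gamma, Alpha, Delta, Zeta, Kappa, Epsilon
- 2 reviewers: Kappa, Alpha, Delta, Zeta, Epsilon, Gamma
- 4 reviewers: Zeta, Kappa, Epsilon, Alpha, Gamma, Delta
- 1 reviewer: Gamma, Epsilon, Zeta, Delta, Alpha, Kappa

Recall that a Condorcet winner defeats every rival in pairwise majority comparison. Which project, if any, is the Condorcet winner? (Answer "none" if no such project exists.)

Check each pair by majority over 25 ballots:
Epsilon vs Gamma: Epsilon is ranked higher on 2+4 = 6 ballots, Gamma on 19. Gamma wins 19–6.
Epsilon vs Zeta: Epsilon is ranked higher on 7+3+3+1 = 14 ballots, Zeta on 11. Epsilon wins 14–11.
Epsilon vs Delta: 15 to 10, Epsilon.
Epsilon vs Kappa: 12 to 13, Kappa.
Epsilon vs Alpha: Epsilon preferred on 7+4+1 = 12 ballots; Alpha wins 13–12.
Gamma vs Zeta: 18 to 7, Gamma.
Gamma vs Delta: Gamma preferred on 23 ballots; Gamma wins 23–2.
Gamma vs Kappa: Gamma preferred on 7+3+3+1+2+1 = 17 ballots; Gamma wins 17–8.
Gamma vs Alpha: Gamma preferred on 7+2+3+2+1 = 15 ballots; Gamma wins 15–10.
Zeta vs Delta: Zeta preferred on 7+3+2+1+4+1 = 18 ballots; Zeta wins 18–7.
Zeta vs Kappa: Zeta is ranked higher on 7+3+1+2+4+1 = 18 ballots, Kappa on 7. Zeta wins 18–7.
Zeta vs Alpha: 15 to 10, Zeta.
Delta vs Kappa: Delta is ranked higher on 3+1+2+1 = 7 ballots, Kappa on 18. Kappa wins 18–7.
Delta vs Alpha: Delta preferred on 2+3+1 = 6 ballots; Alpha wins 19–6.
Kappa vs Alpha: 7+2+2+4 = 15 for Kappa, 10 for Alpha — Kappa by 15–10.
Gamma wins every pairwise contest, so Gamma is the Condorcet winner.

Gamma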